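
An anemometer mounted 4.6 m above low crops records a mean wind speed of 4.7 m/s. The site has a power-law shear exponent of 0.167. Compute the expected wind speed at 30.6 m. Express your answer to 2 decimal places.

6.45 m/s

Power-law profile: V₂ = V₁ · (z₂/z₁)^α
V₂ = 4.7 × (30.6/4.6)^0.167 = 4.7 × (6.6522)^0.167
    = 4.7 × 1.3723 = 6.4496 m/s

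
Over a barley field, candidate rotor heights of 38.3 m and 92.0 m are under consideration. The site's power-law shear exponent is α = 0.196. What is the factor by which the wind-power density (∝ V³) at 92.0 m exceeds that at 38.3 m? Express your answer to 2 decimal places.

1.67

Speed ratio: V_B/V_A = (z_B/z_A)^α = (92.0/38.3)^0.196 = (2.4021)^0.196 = 1.18740
Power-density ratio: P_B/P_A = (V_B/V_A)³ = (1.18740)³ = 1.67412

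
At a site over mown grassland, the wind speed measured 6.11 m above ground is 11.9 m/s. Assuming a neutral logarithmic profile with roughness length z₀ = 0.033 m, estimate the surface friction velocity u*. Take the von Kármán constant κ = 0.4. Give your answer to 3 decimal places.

Log law: V(z) = (u*/κ) · ln(z/z₀) ⇒ u* = κ · V / ln(z/z₀)
u* = 0.4 × 11.9 / ln(6.11/0.033) = 0.4 × 11.9 / 5.2212
   = 4.7600 / 5.2212 = 0.9117 m/s

u* ≈ 0.912 m/s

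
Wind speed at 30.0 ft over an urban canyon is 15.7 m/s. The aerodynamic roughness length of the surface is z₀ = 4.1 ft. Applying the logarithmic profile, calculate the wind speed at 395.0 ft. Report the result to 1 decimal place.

36.0 m/s

Log law: V(z) ∝ ln(z/z₀), so V₂/V₁ = ln(z₂/z₀) / ln(z₁/z₀).
ln(395.0/4.1) = 4.5679, ln(30.0/4.1) = 1.9902
V₂ = 15.7 × 4.5679/1.9902 = 15.7 × 2.2952 = 36.0344 m/s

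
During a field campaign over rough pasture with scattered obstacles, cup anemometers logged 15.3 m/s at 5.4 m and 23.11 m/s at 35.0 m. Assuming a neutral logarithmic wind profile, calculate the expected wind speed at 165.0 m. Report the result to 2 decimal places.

29.59 m/s

Log law: V ∝ ln(z/z₀). From the pair, with r = V₁/V₂ = 0.66205,
ln z₀ = (ln z₁ − r·ln z₂)/(1 − r) = (1.6864 − 0.66205×3.5553)/0.33795 = -1.9749 → z₀ = 0.1388 m
V₃ = V₁ · ln(z₃/z₀)/ln(z₁/z₀) = 15.3 × 7.0809/3.6613 = 29.5897 m/s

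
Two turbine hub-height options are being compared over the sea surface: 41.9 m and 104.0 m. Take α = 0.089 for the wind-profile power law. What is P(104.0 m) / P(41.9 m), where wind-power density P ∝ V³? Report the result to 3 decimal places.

1.275

Speed ratio: V_B/V_A = (z_B/z_A)^α = (104.0/41.9)^0.089 = (2.4821)^0.089 = 1.08427
Power-density ratio: P_B/P_A = (V_B/V_A)³ = (1.08427)³ = 1.27473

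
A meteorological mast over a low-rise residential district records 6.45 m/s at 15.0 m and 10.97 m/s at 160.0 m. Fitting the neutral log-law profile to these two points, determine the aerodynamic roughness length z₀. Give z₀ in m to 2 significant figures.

Log law: V(z) ∝ ln(z/z₀). With r = V₁/V₂ = 6.45/10.97 = 0.58797,
r · ln(z₂/z₀) = ln(z₁/z₀) ⇒ ln z₀ = (ln z₁ − r·ln z₂)/(1 − r)
ln z₀ = (2.70805 − 0.58797×5.07517) / 0.41203 = -0.6698
z₀ = exp(-0.6698) = 0.5118 m

z₀ ≈ 0.51 m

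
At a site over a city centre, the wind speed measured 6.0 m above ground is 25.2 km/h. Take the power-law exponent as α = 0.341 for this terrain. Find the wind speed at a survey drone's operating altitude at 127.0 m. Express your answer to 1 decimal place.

Power-law profile: V₂ = V₁ · (z₂/z₁)^α
V₂ = 25.2 × (127.0/6.0)^0.341 = 25.2 × (21.1667)^0.341
    = 25.2 × 2.8317 = 71.3589 km/h

71.4 km/h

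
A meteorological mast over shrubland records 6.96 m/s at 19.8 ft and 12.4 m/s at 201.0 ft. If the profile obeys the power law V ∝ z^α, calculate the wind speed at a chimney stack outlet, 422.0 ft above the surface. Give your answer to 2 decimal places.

14.92 m/s

First find α: α = ln(V₂/V₁)/ln(z₂/z₁) = ln(12.4/6.96)/ln(201.0/19.8) = 0.57752/2.31762 = 0.2492
Extrapolate from 201.0 ft to 422.0 ft: V₃ = 12.4 × (422.0/201.0)^0.2492 = 12.4 × 1.2030 = 14.9172 m/s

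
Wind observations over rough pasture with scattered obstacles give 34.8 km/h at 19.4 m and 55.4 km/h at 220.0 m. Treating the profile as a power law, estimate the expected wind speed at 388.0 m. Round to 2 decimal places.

First find α: α = ln(V₂/V₁)/ln(z₂/z₁) = ln(55.4/34.8)/ln(220.0/19.4) = 0.46496/2.42835 = 0.1915
Extrapolate from 220.0 m to 388.0 m: V₃ = 55.4 × (388.0/220.0)^0.1915 = 55.4 × 1.1148 = 61.7576 km/h

61.76 km/h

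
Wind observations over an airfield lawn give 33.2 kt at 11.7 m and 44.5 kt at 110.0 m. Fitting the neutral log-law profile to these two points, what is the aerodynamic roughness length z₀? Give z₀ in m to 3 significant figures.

z₀ ≈ 0.0162 m

Log law: V(z) ∝ ln(z/z₀). With r = V₁/V₂ = 33.2/44.5 = 0.74607,
r · ln(z₂/z₀) = ln(z₁/z₀) ⇒ ln z₀ = (ln z₁ − r·ln z₂)/(1 − r)
ln z₀ = (2.45959 − 0.74607×4.70048) / 0.25393 = -4.1243
z₀ = exp(-4.1243) = 0.01618 m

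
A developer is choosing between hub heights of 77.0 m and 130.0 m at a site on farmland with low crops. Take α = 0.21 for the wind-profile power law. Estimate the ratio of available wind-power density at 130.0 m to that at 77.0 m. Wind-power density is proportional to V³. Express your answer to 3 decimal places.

Speed ratio: V_B/V_A = (z_B/z_A)^α = (130.0/77.0)^0.21 = (1.6883)^0.21 = 1.11626
Power-density ratio: P_B/P_A = (V_B/V_A)³ = (1.11626)³ = 1.39090

1.391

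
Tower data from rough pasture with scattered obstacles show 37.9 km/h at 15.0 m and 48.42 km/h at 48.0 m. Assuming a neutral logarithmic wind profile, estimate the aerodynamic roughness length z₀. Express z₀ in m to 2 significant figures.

z₀ ≈ 0.23 m

Log law: V(z) ∝ ln(z/z₀). With r = V₁/V₂ = 37.9/48.42 = 0.78273,
r · ln(z₂/z₀) = ln(z₁/z₀) ⇒ ln z₀ = (ln z₁ − r·ln z₂)/(1 − r)
ln z₀ = (2.70805 − 0.78273×3.87120) / 0.21727 = -1.4824
z₀ = exp(-1.4824) = 0.2271 m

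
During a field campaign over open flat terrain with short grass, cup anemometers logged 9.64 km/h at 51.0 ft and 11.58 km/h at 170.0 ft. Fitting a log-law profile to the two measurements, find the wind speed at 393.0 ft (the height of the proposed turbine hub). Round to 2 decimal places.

Log law: V ∝ ln(z/z₀). From the pair, with r = V₁/V₂ = 0.83247,
ln z₀ = (ln z₁ − r·ln z₂)/(1 − r) = (3.9318 − 0.83247×5.1358)/0.16753 = -2.0508 → z₀ = 0.1286 ft
V₃ = V₁ · ln(z₃/z₀)/ln(z₁/z₀) = 9.64 × 8.0246/5.9826 = 12.9303 km/h

12.93 km/h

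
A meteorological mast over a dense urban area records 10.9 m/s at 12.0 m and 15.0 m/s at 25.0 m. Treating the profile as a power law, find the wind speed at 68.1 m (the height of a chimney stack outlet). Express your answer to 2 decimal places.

23.20 m/s

First find α: α = ln(V₂/V₁)/ln(z₂/z₁) = ln(15.0/10.9)/ln(25.0/12.0) = 0.31929/0.73397 = 0.4350
Extrapolate from 25.0 m to 68.1 m: V₃ = 15.0 × (68.1/25.0)^0.4350 = 15.0 × 1.5464 = 23.1960 m/s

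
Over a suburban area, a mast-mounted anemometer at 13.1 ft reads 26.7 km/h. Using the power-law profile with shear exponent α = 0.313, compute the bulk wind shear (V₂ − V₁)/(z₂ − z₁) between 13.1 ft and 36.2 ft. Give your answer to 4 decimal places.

0.4330 km/h/ft

Power law: V₂ = V₁ · (z₂/z₁)^α = 26.7 × (2.7634)^0.313 = 36.7013 km/h
ΔV/Δz = (36.7013 − 26.7)/(36.2 − 13.1) = 10.0013/23.1000 = 0.43296 km/h/ft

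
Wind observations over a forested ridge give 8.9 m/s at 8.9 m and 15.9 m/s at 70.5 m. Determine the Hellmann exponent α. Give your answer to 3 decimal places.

Power law: V₂/V₁ = (z₂/z₁)^α ⇒ α = ln(V₂/V₁) / ln(z₂/z₁)
α = ln(15.9/8.9) / ln(70.5/8.9) = ln(1.7865) / ln(7.9213)
  = 0.58027 / 2.06956 = 0.28038

α ≈ 0.280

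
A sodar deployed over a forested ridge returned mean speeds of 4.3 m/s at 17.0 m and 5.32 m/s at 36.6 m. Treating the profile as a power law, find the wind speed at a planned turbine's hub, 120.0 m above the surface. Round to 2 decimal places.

First find α: α = ln(V₂/V₁)/ln(z₂/z₁) = ln(5.32/4.3)/ln(36.6/17.0) = 0.21286/0.76683 = 0.2776
Extrapolate from 36.6 m to 120.0 m: V₃ = 5.32 × (120.0/36.6)^0.2776 = 5.32 × 1.3904 = 7.3971 m/s

7.40 m/s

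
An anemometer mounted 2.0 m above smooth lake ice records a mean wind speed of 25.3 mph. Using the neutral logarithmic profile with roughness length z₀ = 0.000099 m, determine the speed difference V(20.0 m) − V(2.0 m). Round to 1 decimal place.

Log law: V₂ = V₁ · ln(z₂/z₀)/ln(z₁/z₀) = 25.3 × 12.2161/9.9135 = 31.1763 mph
ΔV = 31.1763 − 25.3 = 5.8763 mph

5.9 mph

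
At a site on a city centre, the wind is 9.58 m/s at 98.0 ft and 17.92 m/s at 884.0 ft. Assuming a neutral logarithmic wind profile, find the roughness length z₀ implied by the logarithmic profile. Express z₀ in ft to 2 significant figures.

z₀ ≈ 7.8 ft

Log law: V(z) ∝ ln(z/z₀). With r = V₁/V₂ = 9.58/17.92 = 0.53460,
r · ln(z₂/z₀) = ln(z₁/z₀) ⇒ ln z₀ = (ln z₁ − r·ln z₂)/(1 − r)
ln z₀ = (4.58497 − 0.53460×6.78446) / 0.46540 = 2.0585
z₀ = exp(2.0585) = 7.834 ft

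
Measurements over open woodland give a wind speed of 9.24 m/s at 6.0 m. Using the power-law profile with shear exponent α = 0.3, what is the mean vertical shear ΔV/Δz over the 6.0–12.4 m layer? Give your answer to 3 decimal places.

Power law: V₂ = V₁ · (z₂/z₁)^α = 9.24 × (2.0667)^0.3 = 11.4882 m/s
ΔV/Δz = (11.4882 − 9.24)/(12.4 − 6.0) = 2.2482/6.4000 = 0.35129 m/s/m

0.351 m/s/m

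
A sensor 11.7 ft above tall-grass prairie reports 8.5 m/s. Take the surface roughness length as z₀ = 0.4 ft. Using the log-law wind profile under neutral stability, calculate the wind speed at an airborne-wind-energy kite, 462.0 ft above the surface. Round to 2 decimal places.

17.76 m/s

Log law: V(z) ∝ ln(z/z₀), so V₂/V₁ = ln(z₂/z₀) / ln(z₁/z₀).
ln(462.0/0.4) = 7.0519, ln(11.7/0.4) = 3.3759
V₂ = 8.5 × 7.0519/3.3759 = 8.5 × 2.0889 = 17.7556 m/s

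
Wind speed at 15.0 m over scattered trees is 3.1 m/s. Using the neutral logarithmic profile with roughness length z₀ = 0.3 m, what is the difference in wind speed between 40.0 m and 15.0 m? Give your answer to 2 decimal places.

0.78 m/s

Log law: V₂ = V₁ · ln(z₂/z₀)/ln(z₁/z₀) = 3.1 × 4.8929/3.9120 = 3.8772 m/s
ΔV = 3.8772 − 3.1 = 0.7772 m/s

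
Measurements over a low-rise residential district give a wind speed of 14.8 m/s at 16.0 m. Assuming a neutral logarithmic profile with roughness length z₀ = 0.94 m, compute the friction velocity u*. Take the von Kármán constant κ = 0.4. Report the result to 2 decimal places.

u* ≈ 2.09 m/s

Log law: V(z) = (u*/κ) · ln(z/z₀) ⇒ u* = κ · V / ln(z/z₀)
u* = 0.4 × 14.8 / ln(16.0/0.94) = 0.4 × 14.8 / 2.8345
   = 5.9200 / 2.8345 = 2.0886 m/s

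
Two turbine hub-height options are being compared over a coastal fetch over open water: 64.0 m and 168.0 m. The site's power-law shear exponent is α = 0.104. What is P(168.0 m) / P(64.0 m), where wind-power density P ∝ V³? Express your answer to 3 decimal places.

1.351

Speed ratio: V_B/V_A = (z_B/z_A)^α = (168.0/64.0)^0.104 = (2.6250)^0.104 = 1.10558
Power-density ratio: P_B/P_A = (V_B/V_A)³ = (1.10558)³ = 1.35135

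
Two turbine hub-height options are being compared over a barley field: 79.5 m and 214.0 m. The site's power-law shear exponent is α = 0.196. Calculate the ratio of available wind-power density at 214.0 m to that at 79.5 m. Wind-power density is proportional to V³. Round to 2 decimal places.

1.79

Speed ratio: V_B/V_A = (z_B/z_A)^α = (214.0/79.5)^0.196 = (2.6918)^0.196 = 1.21420
Power-density ratio: P_B/P_A = (V_B/V_A)³ = (1.21420)³ = 1.79006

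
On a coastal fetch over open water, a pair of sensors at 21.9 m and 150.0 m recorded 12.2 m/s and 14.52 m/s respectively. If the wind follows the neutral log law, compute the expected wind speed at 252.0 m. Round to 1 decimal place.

Log law: V ∝ ln(z/z₀). From the pair, with r = V₁/V₂ = 0.84022,
ln z₀ = (ln z₁ − r·ln z₂)/(1 − r) = (3.0865 − 0.84022×5.0106)/0.15978 = -7.0319 → z₀ = 0.0008833 m
V₃ = V₁ · ln(z₃/z₀)/ln(z₁/z₀) = 12.2 × 12.5613/10.1184 = 15.1455 m/s

15.1 m/s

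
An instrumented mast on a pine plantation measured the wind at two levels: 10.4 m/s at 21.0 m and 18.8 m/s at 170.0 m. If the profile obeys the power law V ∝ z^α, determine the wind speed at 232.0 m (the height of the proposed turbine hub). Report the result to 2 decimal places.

First find α: α = ln(V₂/V₁)/ln(z₂/z₁) = ln(18.8/10.4)/ln(170.0/21.0) = 0.59205/2.09128 = 0.2831
Extrapolate from 170.0 m to 232.0 m: V₃ = 18.8 × (232.0/170.0)^0.2831 = 18.8 × 1.0920 = 20.5300 m/s

20.53 m/s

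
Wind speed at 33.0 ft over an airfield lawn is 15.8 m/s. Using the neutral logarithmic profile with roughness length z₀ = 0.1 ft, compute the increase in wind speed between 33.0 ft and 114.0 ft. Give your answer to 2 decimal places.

3.38 m/s

Log law: V₂ = V₁ · ln(z₂/z₀)/ln(z₁/z₀) = 15.8 × 7.0388/5.7991 = 19.1776 m/s
ΔV = 19.1776 − 15.8 = 3.3776 m/s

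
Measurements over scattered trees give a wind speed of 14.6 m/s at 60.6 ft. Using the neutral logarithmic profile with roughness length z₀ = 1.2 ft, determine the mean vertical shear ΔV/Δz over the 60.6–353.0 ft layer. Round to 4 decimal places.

Log law: V₂ = V₁ · ln(z₂/z₀)/ln(z₁/z₀) = 14.6 × 5.6841/3.9220 = 21.1599 m/s
ΔV/Δz = (21.1599 − 14.6)/(353.0 − 60.6) = 6.5599/292.4000 = 0.02243 m/s/ft

0.0224 m/s/ft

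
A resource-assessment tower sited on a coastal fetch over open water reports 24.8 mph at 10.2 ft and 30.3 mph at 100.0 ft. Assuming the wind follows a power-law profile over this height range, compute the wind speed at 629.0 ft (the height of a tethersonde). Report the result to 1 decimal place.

35.6 mph

First find α: α = ln(V₂/V₁)/ln(z₂/z₁) = ln(30.3/24.8)/ln(100.0/10.2) = 0.20030/2.28278 = 0.0877
Extrapolate from 100.0 ft to 629.0 ft: V₃ = 30.3 × (629.0/100.0)^0.0877 = 30.3 × 1.1751 = 35.6058 mph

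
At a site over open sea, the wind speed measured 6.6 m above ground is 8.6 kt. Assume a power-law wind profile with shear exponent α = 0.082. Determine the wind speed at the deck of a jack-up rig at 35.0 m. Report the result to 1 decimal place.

9.9 kt

Power-law profile: V₂ = V₁ · (z₂/z₁)^α
V₂ = 8.6 × (35.0/6.6)^0.082 = 8.6 × (5.3030)^0.082
    = 8.6 × 1.1466 = 9.8607 kt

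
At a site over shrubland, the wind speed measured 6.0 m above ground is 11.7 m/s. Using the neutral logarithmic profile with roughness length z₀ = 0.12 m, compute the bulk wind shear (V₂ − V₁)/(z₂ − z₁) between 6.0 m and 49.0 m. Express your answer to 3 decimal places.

Log law: V₂ = V₁ · ln(z₂/z₀)/ln(z₁/z₀) = 11.7 × 6.0121/3.9120 = 17.9808 m/s
ΔV/Δz = (17.9808 − 11.7)/(49.0 − 6.0) = 6.2808/43.0000 = 0.14607 m/s/m

0.146 m/s/m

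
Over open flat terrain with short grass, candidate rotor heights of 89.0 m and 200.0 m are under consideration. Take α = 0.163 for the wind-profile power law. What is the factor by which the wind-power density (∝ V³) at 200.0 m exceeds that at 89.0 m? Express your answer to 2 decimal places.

1.49

Speed ratio: V_B/V_A = (z_B/z_A)^α = (200.0/89.0)^0.163 = (2.2472)^0.163 = 1.14108
Power-density ratio: P_B/P_A = (V_B/V_A)³ = (1.14108)³ = 1.48577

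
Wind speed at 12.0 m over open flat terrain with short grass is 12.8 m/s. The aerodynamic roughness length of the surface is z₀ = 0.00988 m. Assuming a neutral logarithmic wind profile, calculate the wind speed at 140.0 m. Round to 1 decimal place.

Log law: V(z) ∝ ln(z/z₀), so V₂/V₁ = ln(z₂/z₀) / ln(z₁/z₀).
ln(140.0/0.00988) = 9.5589, ln(12.0/0.00988) = 7.1021
V₂ = 12.8 × 9.5589/7.1021 = 12.8 × 1.3459 = 17.2277 m/s

17.2 m/s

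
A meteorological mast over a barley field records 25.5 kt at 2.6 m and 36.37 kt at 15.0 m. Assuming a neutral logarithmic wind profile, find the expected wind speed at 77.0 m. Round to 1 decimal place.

46.5 kt

Log law: V ∝ ln(z/z₀). From the pair, with r = V₁/V₂ = 0.70113,
ln z₀ = (ln z₁ − r·ln z₂)/(1 − r) = (0.9555 − 0.70113×2.7081)/0.29887 = -3.1558 → z₀ = 0.04261 m
V₃ = V₁ · ln(z₃/z₀)/ln(z₁/z₀) = 25.5 × 7.4996/4.1113 = 46.5157 kt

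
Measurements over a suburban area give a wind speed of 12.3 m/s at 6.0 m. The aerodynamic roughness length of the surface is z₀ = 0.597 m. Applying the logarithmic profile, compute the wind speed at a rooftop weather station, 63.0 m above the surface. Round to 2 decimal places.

24.83 m/s

Log law: V(z) ∝ ln(z/z₀), so V₂/V₁ = ln(z₂/z₀) / ln(z₁/z₀).
ln(63.0/0.597) = 4.6590, ln(6.0/0.597) = 2.3076
V₂ = 12.3 × 4.6590/2.3076 = 12.3 × 2.0190 = 24.8333 m/s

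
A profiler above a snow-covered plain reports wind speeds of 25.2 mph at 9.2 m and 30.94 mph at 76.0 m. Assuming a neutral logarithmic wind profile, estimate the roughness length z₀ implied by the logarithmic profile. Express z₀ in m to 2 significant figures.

Log law: V(z) ∝ ln(z/z₀). With r = V₁/V₂ = 25.2/30.94 = 0.81448,
r · ln(z₂/z₀) = ln(z₁/z₀) ⇒ ln z₀ = (ln z₁ − r·ln z₂)/(1 − r)
ln z₀ = (2.21920 − 0.81448×4.33073) / 0.18552 = -7.0509
z₀ = exp(-7.0509) = 0.0008666 m

z₀ ≈ 0.00087 m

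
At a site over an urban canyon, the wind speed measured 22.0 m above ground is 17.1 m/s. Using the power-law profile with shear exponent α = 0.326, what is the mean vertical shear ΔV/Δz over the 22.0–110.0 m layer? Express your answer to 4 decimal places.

0.1341 m/s/m

Power law: V₂ = V₁ · (z₂/z₁)^α = 17.1 × (5.0000)^0.326 = 28.8975 m/s
ΔV/Δz = (28.8975 − 17.1)/(110.0 − 22.0) = 11.7975/88.0000 = 0.13406 m/s/m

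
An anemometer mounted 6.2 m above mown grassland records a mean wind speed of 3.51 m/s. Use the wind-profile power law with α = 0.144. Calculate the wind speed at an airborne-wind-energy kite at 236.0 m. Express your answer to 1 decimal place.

5.9 m/s

Power-law profile: V₂ = V₁ · (z₂/z₁)^α
V₂ = 3.51 × (236.0/6.2)^0.144 = 3.51 × (38.0645)^0.144
    = 3.51 × 1.6889 = 5.9279 m/s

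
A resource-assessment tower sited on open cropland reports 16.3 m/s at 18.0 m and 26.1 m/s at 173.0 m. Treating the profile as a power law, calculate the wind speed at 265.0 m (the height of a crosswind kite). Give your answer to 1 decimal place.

First find α: α = ln(V₂/V₁)/ln(z₂/z₁) = ln(26.1/16.3)/ln(173.0/18.0) = 0.47077/2.26292 = 0.2080
Extrapolate from 173.0 m to 265.0 m: V₃ = 26.1 × (265.0/173.0)^0.2080 = 26.1 × 1.0928 = 28.5213 m/s

28.5 m/s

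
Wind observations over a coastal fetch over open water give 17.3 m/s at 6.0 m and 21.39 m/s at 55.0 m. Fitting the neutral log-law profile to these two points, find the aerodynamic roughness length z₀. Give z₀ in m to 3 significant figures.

Log law: V(z) ∝ ln(z/z₀). With r = V₁/V₂ = 17.3/21.39 = 0.80879,
r · ln(z₂/z₀) = ln(z₁/z₀) ⇒ ln z₀ = (ln z₁ − r·ln z₂)/(1 − r)
ln z₀ = (1.79176 − 0.80879×4.00733) / 0.19121 = -7.5797
z₀ = exp(-7.5797) = 0.0005107 m

z₀ ≈ 0.000511 m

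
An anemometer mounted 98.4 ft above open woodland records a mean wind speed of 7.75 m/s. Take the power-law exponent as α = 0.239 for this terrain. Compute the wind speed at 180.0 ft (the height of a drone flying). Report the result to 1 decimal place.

9.0 m/s

Power-law profile: V₂ = V₁ · (z₂/z₁)^α
V₂ = 7.75 × (180.0/98.4)^0.239 = 7.75 × (1.8293)^0.239
    = 7.75 × 1.1553 = 8.9534 m/s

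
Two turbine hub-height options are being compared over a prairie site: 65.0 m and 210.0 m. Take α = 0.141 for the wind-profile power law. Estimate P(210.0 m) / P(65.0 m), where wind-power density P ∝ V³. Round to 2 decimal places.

Speed ratio: V_B/V_A = (z_B/z_A)^α = (210.0/65.0)^0.141 = (3.2308)^0.141 = 1.17981
Power-density ratio: P_B/P_A = (V_B/V_A)³ = (1.17981)³ = 1.64224

1.64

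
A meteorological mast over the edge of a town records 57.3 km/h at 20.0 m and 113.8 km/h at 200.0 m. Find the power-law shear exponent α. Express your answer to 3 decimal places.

α ≈ 0.298

Power law: V₂/V₁ = (z₂/z₁)^α ⇒ α = ln(V₂/V₁) / ln(z₂/z₁)
α = ln(113.8/57.3) / ln(200.0/20.0) = ln(1.9860) / ln(10.0000)
  = 0.68614 / 2.30259 = 0.29799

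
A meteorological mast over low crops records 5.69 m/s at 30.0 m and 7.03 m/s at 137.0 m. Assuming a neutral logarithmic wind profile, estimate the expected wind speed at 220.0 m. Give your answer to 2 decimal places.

Log law: V ∝ ln(z/z₀). From the pair, with r = V₁/V₂ = 0.80939,
ln z₀ = (ln z₁ − r·ln z₂)/(1 − r) = (3.4012 − 0.80939×4.9200)/0.19061 = -3.0480 → z₀ = 0.04746 m
V₃ = V₁ · ln(z₃/z₀)/ln(z₁/z₀) = 5.69 × 8.4416/6.4492 = 7.4479 m/s

7.45 m/s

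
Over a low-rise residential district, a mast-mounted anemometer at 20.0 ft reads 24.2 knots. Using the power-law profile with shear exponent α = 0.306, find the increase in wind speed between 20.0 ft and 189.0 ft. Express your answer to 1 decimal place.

23.9 knots

Power law: V₂ = V₁ · (z₂/z₁)^α = 24.2 × (9.4500)^0.306 = 48.1169 knots
ΔV = 48.1169 − 24.2 = 23.9169 knots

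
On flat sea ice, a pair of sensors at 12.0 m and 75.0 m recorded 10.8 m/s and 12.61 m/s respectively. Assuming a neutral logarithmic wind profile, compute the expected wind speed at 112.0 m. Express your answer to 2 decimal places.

Log law: V ∝ ln(z/z₀). From the pair, with r = V₁/V₂ = 0.85646,
ln z₀ = (ln z₁ − r·ln z₂)/(1 − r) = (2.4849 − 0.85646×4.3175)/0.14354 = -8.4498 → z₀ = 0.0002139 m
V₃ = V₁ · ln(z₃/z₀)/ln(z₁/z₀) = 10.8 × 13.1683/10.9347 = 13.0061 m/s

13.01 m/s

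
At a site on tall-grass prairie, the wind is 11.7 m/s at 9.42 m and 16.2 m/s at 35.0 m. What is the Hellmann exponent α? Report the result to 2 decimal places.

Power law: V₂/V₁ = (z₂/z₁)^α ⇒ α = ln(V₂/V₁) / ln(z₂/z₁)
α = ln(16.2/11.7) / ln(35.0/9.42) = ln(1.3846) / ln(3.7155)
  = 0.32542 / 1.31251 = 0.24794

α ≈ 0.25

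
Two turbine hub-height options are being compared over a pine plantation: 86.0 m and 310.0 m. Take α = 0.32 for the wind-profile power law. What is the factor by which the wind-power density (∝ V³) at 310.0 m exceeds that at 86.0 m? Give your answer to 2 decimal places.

3.42

Speed ratio: V_B/V_A = (z_B/z_A)^α = (310.0/86.0)^0.32 = (3.6047)^0.32 = 1.50729
Power-density ratio: P_B/P_A = (V_B/V_A)³ = (1.50729)³ = 3.42443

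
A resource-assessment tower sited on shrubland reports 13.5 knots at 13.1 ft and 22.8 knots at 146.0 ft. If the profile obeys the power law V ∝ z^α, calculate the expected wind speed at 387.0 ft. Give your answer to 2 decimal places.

28.18 knots

First find α: α = ln(V₂/V₁)/ln(z₂/z₁) = ln(22.8/13.5)/ln(146.0/13.1) = 0.52407/2.41099 = 0.2174
Extrapolate from 146.0 ft to 387.0 ft: V₃ = 22.8 × (387.0/146.0)^0.2174 = 22.8 × 1.2360 = 28.1812 knots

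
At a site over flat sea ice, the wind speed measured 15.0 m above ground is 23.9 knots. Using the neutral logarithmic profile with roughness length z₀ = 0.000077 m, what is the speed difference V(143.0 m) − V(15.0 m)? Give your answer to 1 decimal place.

4.4 knots

Log law: V₂ = V₁ · ln(z₂/z₀)/ln(z₁/z₀) = 23.9 × 14.4345/12.1798 = 28.3245 knots
ΔV = 28.3245 − 23.9 = 4.4245 knots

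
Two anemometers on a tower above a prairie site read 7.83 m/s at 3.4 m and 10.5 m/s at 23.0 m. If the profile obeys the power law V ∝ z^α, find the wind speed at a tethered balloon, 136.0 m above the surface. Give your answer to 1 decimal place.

13.8 m/s

First find α: α = ln(V₂/V₁)/ln(z₂/z₁) = ln(10.5/7.83)/ln(23.0/3.4) = 0.29341/1.91172 = 0.1535
Extrapolate from 23.0 m to 136.0 m: V₃ = 10.5 × (136.0/23.0)^0.1535 = 10.5 × 1.3136 = 13.7927 m/s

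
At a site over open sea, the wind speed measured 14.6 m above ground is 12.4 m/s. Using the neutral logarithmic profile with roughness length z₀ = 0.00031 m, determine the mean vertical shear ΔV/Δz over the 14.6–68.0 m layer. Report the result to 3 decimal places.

0.033 m/s/m

Log law: V₂ = V₁ · ln(z₂/z₀)/ln(z₁/z₀) = 12.4 × 12.2984/10.7600 = 14.1730 m/s
ΔV/Δz = (14.1730 − 12.4)/(68.0 − 14.6) = 1.7730/53.4000 = 0.03320 m/s/m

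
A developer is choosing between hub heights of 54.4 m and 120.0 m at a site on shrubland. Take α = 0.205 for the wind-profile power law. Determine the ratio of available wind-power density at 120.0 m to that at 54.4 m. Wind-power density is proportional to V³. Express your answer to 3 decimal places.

Speed ratio: V_B/V_A = (z_B/z_A)^α = (120.0/54.4)^0.205 = (2.2059)^0.205 = 1.17607
Power-density ratio: P_B/P_A = (V_B/V_A)³ = (1.17607)³ = 1.62668

1.627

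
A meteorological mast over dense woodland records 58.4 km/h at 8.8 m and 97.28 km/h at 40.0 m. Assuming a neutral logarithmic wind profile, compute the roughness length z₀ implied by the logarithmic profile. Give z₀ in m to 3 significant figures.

z₀ ≈ 0.905 m

Log law: V(z) ∝ ln(z/z₀). With r = V₁/V₂ = 58.4/97.28 = 0.60033,
r · ln(z₂/z₀) = ln(z₁/z₀) ⇒ ln z₀ = (ln z₁ − r·ln z₂)/(1 − r)
ln z₀ = (2.17475 − 0.60033×3.68888) / 0.39967 = -0.0996
z₀ = exp(-0.0996) = 0.9052 m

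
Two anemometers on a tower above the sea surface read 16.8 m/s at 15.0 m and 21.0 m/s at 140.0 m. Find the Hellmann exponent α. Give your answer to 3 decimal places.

α ≈ 0.100

Power law: V₂/V₁ = (z₂/z₁)^α ⇒ α = ln(V₂/V₁) / ln(z₂/z₁)
α = ln(21.0/16.8) / ln(140.0/15.0) = ln(1.2500) / ln(9.3333)
  = 0.22314 / 2.23359 = 0.09990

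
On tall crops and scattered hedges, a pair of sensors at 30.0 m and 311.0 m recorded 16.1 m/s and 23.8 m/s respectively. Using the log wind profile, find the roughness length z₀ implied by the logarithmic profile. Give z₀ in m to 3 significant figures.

Log law: V(z) ∝ ln(z/z₀). With r = V₁/V₂ = 16.1/23.8 = 0.67647,
r · ln(z₂/z₀) = ln(z₁/z₀) ⇒ ln z₀ = (ln z₁ − r·ln z₂)/(1 − r)
ln z₀ = (3.40120 − 0.67647×5.73979) / 0.32353 = -1.4886
z₀ = exp(-1.4886) = 0.2257 m

z₀ ≈ 0.226 m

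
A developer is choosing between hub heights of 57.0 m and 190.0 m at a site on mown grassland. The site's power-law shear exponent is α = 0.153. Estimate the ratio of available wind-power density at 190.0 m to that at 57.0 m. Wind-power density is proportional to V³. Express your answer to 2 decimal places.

Speed ratio: V_B/V_A = (z_B/z_A)^α = (190.0/57.0)^0.153 = (3.3333)^0.153 = 1.20227
Power-density ratio: P_B/P_A = (V_B/V_A)³ = (1.20227)³ = 1.73781

1.74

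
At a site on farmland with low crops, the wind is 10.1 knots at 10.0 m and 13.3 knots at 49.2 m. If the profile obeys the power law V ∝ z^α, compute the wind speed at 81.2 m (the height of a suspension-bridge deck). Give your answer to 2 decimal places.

14.50 knots

First find α: α = ln(V₂/V₁)/ln(z₂/z₁) = ln(13.3/10.1)/ln(49.2/10.0) = 0.27523/1.59331 = 0.1727
Extrapolate from 49.2 m to 81.2 m: V₃ = 13.3 × (81.2/49.2)^0.1727 = 13.3 × 1.0904 = 14.5023 knots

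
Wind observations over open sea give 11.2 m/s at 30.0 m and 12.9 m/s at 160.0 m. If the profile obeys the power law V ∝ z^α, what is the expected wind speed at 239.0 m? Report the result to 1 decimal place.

13.3 m/s

First find α: α = ln(V₂/V₁)/ln(z₂/z₁) = ln(12.9/11.2)/ln(160.0/30.0) = 0.14131/1.67398 = 0.0844
Extrapolate from 160.0 m to 239.0 m: V₃ = 12.9 × (239.0/160.0)^0.0844 = 12.9 × 1.0345 = 13.3445 m/s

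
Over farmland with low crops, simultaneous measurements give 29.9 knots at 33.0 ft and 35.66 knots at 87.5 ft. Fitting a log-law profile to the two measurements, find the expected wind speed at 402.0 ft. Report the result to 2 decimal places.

Log law: V ∝ ln(z/z₀). From the pair, with r = V₁/V₂ = 0.83847,
ln z₀ = (ln z₁ − r·ln z₂)/(1 − r) = (3.4965 − 0.83847×4.4716)/0.16153 = -1.5654 → z₀ = 0.2090 ft
V₃ = V₁ · ln(z₃/z₀)/ln(z₁/z₀) = 29.9 × 7.5618/5.0619 = 44.6669 knots

44.67 knots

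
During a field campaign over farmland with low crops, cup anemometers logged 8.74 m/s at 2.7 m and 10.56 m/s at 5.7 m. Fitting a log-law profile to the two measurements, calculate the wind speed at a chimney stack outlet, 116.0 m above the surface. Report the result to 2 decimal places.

17.90 m/s

Log law: V ∝ ln(z/z₀). From the pair, with r = V₁/V₂ = 0.82765,
ln z₀ = (ln z₁ − r·ln z₂)/(1 − r) = (0.9933 − 0.82765×1.7405)/0.17235 = -2.5950 → z₀ = 0.07464 m
V₃ = V₁ · ln(z₃/z₀)/ln(z₁/z₀) = 8.74 × 7.3486/3.5883 = 17.8991 m/s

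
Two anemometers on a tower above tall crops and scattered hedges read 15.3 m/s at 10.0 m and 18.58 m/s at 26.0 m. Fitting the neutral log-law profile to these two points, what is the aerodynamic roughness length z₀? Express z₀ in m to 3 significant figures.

z₀ ≈ 0.116 m

Log law: V(z) ∝ ln(z/z₀). With r = V₁/V₂ = 15.3/18.58 = 0.82347,
r · ln(z₂/z₀) = ln(z₁/z₀) ⇒ ln z₀ = (ln z₁ − r·ln z₂)/(1 − r)
ln z₀ = (2.30259 − 0.82347×3.25810) / 0.17653 = -2.1545
z₀ = exp(-2.1545) = 0.1160 m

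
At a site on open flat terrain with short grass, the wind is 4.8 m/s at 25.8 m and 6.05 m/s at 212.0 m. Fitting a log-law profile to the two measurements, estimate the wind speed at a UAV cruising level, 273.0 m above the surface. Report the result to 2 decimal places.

Log law: V ∝ ln(z/z₀). From the pair, with r = V₁/V₂ = 0.79339,
ln z₀ = (ln z₁ − r·ln z₂)/(1 − r) = (3.2504 − 0.79339×5.3566)/0.20661 = -4.8375 → z₀ = 0.007927 m
V₃ = V₁ · ln(z₃/z₀)/ln(z₁/z₀) = 4.8 × 10.4470/8.0879 = 6.2001 m/s

6.20 m/s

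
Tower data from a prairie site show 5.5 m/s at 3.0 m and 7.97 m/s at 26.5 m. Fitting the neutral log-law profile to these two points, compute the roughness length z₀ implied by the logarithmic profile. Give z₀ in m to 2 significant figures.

z₀ ≈ 0.023 m

Log law: V(z) ∝ ln(z/z₀). With r = V₁/V₂ = 5.5/7.97 = 0.69009,
r · ln(z₂/z₀) = ln(z₁/z₀) ⇒ ln z₀ = (ln z₁ − r·ln z₂)/(1 − r)
ln z₀ = (1.09861 − 0.69009×3.27714) / 0.30991 = -3.7524
z₀ = exp(-3.7524) = 0.02346 m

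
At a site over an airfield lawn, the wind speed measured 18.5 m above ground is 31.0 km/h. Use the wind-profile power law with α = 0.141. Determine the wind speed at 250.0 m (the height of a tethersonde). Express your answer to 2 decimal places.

44.75 km/h

Power-law profile: V₂ = V₁ · (z₂/z₁)^α
V₂ = 31.0 × (250.0/18.5)^0.141 = 31.0 × (13.5135)^0.141
    = 31.0 × 1.4436 = 44.7507 km/h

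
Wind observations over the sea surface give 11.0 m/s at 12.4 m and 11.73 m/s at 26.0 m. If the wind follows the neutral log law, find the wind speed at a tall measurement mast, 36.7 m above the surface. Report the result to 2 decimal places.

12.07 m/s

Log law: V ∝ ln(z/z₀). From the pair, with r = V₁/V₂ = 0.93777,
ln z₀ = (ln z₁ − r·ln z₂)/(1 − r) = (2.5177 − 0.93777×3.2581)/0.06223 = -8.6390 → z₀ = 0.0001771 m
V₃ = V₁ · ln(z₃/z₀)/ln(z₁/z₀) = 11.0 × 12.2418/11.1567 = 12.0698 m/s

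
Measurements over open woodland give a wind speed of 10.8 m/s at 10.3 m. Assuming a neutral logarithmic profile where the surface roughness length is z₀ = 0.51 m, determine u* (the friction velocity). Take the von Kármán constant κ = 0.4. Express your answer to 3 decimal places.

Log law: V(z) = (u*/κ) · ln(z/z₀) ⇒ u* = κ · V / ln(z/z₀)
u* = 0.4 × 10.8 / ln(10.3/0.51) = 0.4 × 10.8 / 3.0055
   = 4.3200 / 3.0055 = 1.4374 m/s

u* ≈ 1.437 m/s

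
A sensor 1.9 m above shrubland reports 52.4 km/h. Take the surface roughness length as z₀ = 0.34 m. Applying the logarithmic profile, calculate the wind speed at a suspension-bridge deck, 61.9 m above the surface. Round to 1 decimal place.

Log law: V(z) ∝ ln(z/z₀), so V₂/V₁ = ln(z₂/z₀) / ln(z₁/z₀).
ln(61.9/0.34) = 5.2043, ln(1.9/0.34) = 1.7207
V₂ = 52.4 × 5.2043/1.7207 = 52.4 × 3.0246 = 158.4894 km/h

158.5 km/h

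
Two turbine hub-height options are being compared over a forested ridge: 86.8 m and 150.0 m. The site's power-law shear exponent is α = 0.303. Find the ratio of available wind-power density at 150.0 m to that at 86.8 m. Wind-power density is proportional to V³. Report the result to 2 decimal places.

1.64

Speed ratio: V_B/V_A = (z_B/z_A)^α = (150.0/86.8)^0.303 = (1.7281)^0.303 = 1.18028
Power-density ratio: P_B/P_A = (V_B/V_A)³ = (1.18028)³ = 1.64419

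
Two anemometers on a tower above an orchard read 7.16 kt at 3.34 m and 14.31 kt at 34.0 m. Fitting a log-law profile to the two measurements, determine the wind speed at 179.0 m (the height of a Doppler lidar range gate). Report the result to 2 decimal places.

19.43 kt

Log law: V ∝ ln(z/z₀). From the pair, with r = V₁/V₂ = 0.50035,
ln z₀ = (ln z₁ − r·ln z₂)/(1 − r) = (1.2060 − 0.50035×3.5264)/0.49965 = -1.1177 → z₀ = 0.3270 m
V₃ = V₁ · ln(z₃/z₀)/ln(z₁/z₀) = 7.16 × 6.3051/2.3236 = 19.4282 kt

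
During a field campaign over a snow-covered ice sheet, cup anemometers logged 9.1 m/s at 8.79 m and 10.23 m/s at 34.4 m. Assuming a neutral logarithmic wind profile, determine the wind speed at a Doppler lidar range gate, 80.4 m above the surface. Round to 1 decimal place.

10.9 m/s

Log law: V ∝ ln(z/z₀). From the pair, with r = V₁/V₂ = 0.88954,
ln z₀ = (ln z₁ − r·ln z₂)/(1 − r) = (2.1736 − 0.88954×3.5381)/0.11046 = -8.8144 → z₀ = 0.0001486 m
V₃ = V₁ · ln(z₃/z₀)/ln(z₁/z₀) = 9.1 × 13.2014/10.9880 = 10.9331 m/s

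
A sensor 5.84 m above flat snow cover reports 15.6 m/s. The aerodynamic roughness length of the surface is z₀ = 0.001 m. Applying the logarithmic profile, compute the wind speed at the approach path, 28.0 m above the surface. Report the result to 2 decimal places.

18.42 m/s

Log law: V(z) ∝ ln(z/z₀), so V₂/V₁ = ln(z₂/z₀) / ln(z₁/z₀).
ln(28.0/0.001) = 10.2400, ln(5.84/0.001) = 8.6725
V₂ = 15.6 × 10.2400/8.6725 = 15.6 × 1.1807 = 18.4196 m/s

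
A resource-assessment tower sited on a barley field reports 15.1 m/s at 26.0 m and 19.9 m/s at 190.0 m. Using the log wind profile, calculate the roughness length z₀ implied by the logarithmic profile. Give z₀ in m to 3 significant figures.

Log law: V(z) ∝ ln(z/z₀). With r = V₁/V₂ = 15.1/19.9 = 0.75879,
r · ln(z₂/z₀) = ln(z₁/z₀) ⇒ ln z₀ = (ln z₁ − r·ln z₂)/(1 − r)
ln z₀ = (3.25810 − 0.75879×5.24702) / 0.24121 = -2.9987
z₀ = exp(-2.9987) = 0.04985 m

z₀ ≈ 0.0498 m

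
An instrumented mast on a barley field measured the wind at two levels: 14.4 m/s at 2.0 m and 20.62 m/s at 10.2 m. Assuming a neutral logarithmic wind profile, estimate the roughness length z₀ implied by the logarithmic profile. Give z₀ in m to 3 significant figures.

Log law: V(z) ∝ ln(z/z₀). With r = V₁/V₂ = 14.4/20.62 = 0.69835,
r · ln(z₂/z₀) = ln(z₁/z₀) ⇒ ln z₀ = (ln z₁ − r·ln z₂)/(1 − r)
ln z₀ = (0.69315 − 0.69835×2.32239) / 0.30165 = -3.0787
z₀ = exp(-3.0787) = 0.04602 m

z₀ ≈ 0.0460 m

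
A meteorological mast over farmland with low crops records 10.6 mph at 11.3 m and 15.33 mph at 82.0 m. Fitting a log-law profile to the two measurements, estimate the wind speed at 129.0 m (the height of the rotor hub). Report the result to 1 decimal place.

Log law: V ∝ ln(z/z₀). From the pair, with r = V₁/V₂ = 0.69145,
ln z₀ = (ln z₁ − r·ln z₂)/(1 − r) = (2.4248 − 0.69145×4.4067)/0.30855 = -2.0167 → z₀ = 0.1331 m
V₃ = V₁ · ln(z₃/z₀)/ln(z₁/z₀) = 10.6 × 6.8765/4.4415 = 16.4113 mph

16.4 mph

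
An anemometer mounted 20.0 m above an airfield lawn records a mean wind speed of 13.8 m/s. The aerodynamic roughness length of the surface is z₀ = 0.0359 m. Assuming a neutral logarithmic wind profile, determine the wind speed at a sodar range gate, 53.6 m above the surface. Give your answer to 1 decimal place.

16.0 m/s

Log law: V(z) ∝ ln(z/z₀), so V₂/V₁ = ln(z₂/z₀) / ln(z₁/z₀).
ln(53.6/0.0359) = 7.3086, ln(20.0/0.0359) = 6.3228
V₂ = 13.8 × 7.3086/6.3228 = 13.8 × 1.1559 = 15.9516 m/s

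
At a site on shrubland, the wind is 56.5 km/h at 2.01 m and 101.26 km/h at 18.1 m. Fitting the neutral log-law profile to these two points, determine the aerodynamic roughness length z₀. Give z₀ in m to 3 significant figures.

z₀ ≈ 0.125 m

Log law: V(z) ∝ ln(z/z₀). With r = V₁/V₂ = 56.5/101.26 = 0.55797,
r · ln(z₂/z₀) = ln(z₁/z₀) ⇒ ln z₀ = (ln z₁ − r·ln z₂)/(1 − r)
ln z₀ = (0.69813 − 0.55797×2.89591) / 0.44203 = -2.0761
z₀ = exp(-2.0761) = 0.1254 m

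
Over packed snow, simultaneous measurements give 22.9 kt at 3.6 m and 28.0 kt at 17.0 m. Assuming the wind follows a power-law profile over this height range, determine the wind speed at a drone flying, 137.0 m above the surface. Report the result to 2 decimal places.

36.69 kt

First find α: α = ln(V₂/V₁)/ln(z₂/z₁) = ln(28.0/22.9)/ln(17.0/3.6) = 0.20107/1.55228 = 0.1295
Extrapolate from 17.0 m to 137.0 m: V₃ = 28.0 × (137.0/17.0)^0.1295 = 28.0 × 1.3104 = 36.6900 kt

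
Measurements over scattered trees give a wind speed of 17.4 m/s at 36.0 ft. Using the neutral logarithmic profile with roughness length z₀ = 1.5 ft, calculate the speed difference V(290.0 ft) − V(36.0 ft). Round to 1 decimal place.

Log law: V₂ = V₁ · ln(z₂/z₀)/ln(z₁/z₀) = 17.4 × 5.2644/3.1781 = 28.8229 m/s
ΔV = 28.8229 − 17.4 = 11.4229 m/s

11.4 m/s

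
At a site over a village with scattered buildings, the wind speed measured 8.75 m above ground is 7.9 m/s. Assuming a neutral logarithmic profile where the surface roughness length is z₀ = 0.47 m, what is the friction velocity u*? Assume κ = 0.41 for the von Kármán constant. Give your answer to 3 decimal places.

Log law: V(z) = (u*/κ) · ln(z/z₀) ⇒ u* = κ · V / ln(z/z₀)
u* = 0.41 × 7.9 / ln(8.75/0.47) = 0.41 × 7.9 / 2.9241
   = 3.2390 / 2.9241 = 1.1077 m/s

u* ≈ 1.108 m/s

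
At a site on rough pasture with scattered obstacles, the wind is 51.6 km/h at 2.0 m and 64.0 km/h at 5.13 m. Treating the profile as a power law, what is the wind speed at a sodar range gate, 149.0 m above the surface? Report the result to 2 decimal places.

138.26 km/h

First find α: α = ln(V₂/V₁)/ln(z₂/z₁) = ln(64.0/51.6)/ln(5.13/2.0) = 0.21536/0.94196 = 0.2286
Extrapolate from 5.13 m to 149.0 m: V₃ = 64.0 × (149.0/5.13)^0.2286 = 64.0 × 2.1602 = 138.2559 km/h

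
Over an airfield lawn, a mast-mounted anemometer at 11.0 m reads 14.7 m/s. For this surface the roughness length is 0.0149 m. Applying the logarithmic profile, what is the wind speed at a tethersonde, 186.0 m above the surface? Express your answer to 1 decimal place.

Log law: V(z) ∝ ln(z/z₀), so V₂/V₁ = ln(z₂/z₀) / ln(z₁/z₀).
ln(186.0/0.0149) = 9.4321, ln(11.0/0.0149) = 6.6043
V₂ = 14.7 × 9.4321/6.6043 = 14.7 × 1.4282 = 20.9943 m/s

21.0 m/s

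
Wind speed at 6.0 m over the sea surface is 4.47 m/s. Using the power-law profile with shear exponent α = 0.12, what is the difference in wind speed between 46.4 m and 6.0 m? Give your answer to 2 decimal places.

1.24 m/s

Power law: V₂ = V₁ · (z₂/z₁)^α = 4.47 × (7.7333)^0.12 = 5.7136 m/s
ΔV = 5.7136 − 4.47 = 1.2436 m/s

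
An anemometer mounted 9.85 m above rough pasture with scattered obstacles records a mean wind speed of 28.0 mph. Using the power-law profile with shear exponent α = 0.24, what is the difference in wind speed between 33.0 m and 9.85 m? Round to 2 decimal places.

9.43 mph

Power law: V₂ = V₁ · (z₂/z₁)^α = 28.0 × (3.3503)^0.24 = 37.4263 mph
ΔV = 37.4263 − 28.0 = 9.4263 mph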